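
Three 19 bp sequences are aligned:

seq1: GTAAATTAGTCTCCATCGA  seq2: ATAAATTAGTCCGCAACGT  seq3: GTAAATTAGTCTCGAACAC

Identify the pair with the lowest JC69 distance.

seq1–seq2: 5/19 differ, p = 0.263, d = 0.324.
seq1–seq3: 4/19 differ, p = 0.211, d = 0.247.
seq2–seq3: 6/19 differ, p = 0.316, d = 0.410.
The smallest distance is between seq1 and seq3.

seq1 and seq3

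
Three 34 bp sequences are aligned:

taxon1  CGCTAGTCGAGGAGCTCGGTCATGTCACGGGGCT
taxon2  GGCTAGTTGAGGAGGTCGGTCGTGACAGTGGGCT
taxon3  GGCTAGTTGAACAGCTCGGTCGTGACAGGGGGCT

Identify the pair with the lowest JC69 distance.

taxon1–taxon2: 7/34 differ, p = 0.206, d = 0.241.
taxon1–taxon3: 7/34 differ, p = 0.206, d = 0.241.
taxon2–taxon3: 4/34 differ, p = 0.118, d = 0.128.
The smallest distance is between taxon2 and taxon3.

taxon2 and taxon3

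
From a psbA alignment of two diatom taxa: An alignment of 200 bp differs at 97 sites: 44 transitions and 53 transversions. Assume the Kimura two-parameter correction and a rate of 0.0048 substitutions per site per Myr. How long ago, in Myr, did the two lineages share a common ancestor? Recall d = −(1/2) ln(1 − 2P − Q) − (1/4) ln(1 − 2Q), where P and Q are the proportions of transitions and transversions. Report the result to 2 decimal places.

P = 44/200 = 0.22 and Q = 53/200 = 0.265.
Under the Kimura two-parameter model, d = −½ ln(1 − 2P − Q) − ¼ ln(1 − 2Q).
1 − 2P − Q = 0.295, giving −½ ln(0.295) = 0.610390.
1 − 2Q = 0.47, giving −¼ ln(0.47) = 0.188756.
d = 0.610390 + 0.188756 = 0.799146.
Under a molecular clock d = 2μt, so t = d/(2μ) = 0.799146 / (2 × 0.0048) = 83.24 Myr.

83.24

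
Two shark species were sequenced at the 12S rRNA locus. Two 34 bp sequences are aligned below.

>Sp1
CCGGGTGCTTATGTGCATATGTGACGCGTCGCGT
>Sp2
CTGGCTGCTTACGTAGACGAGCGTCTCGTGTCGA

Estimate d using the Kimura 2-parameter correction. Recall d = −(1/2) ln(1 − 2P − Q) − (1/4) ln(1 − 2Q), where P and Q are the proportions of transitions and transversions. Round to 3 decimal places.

Of 34 sites, 6 differences are transitions and 8 are transversions, so P = 6/34 ≈ 0.176471 and Q = 8/34 ≈ 0.235294.
Under the Kimura two-parameter model, d = −½ ln(1 − 2P − Q) − ¼ ln(1 − 2Q).
1 − 2P − Q = 0.411764, giving −½ ln(0.411764) = 0.443652.
1 − 2Q = 0.529412, giving −¼ ln(0.529412) = 0.158997.
d = 0.443652 + 0.158997 = 0.602649.

0.603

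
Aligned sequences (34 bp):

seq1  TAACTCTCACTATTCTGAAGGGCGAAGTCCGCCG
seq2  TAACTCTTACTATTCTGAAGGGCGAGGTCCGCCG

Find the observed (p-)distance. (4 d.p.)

0.0588

The sequences differ at 2 of 34 positions (sites 8, 26).
p = 2/34 = 0.058823… ≈ 0.0588 (to 4 d.p.).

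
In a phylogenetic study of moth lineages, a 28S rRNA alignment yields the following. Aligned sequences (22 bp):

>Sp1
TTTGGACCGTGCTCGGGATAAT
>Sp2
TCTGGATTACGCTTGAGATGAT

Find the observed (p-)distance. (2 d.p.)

The sequences differ at 8 of 22 positions (sites 2, 7, 8, 9, 10, 14, 16, 20).
p = 8/22 = 0.363636… ≈ 0.36 (to 2 d.p.).

0.36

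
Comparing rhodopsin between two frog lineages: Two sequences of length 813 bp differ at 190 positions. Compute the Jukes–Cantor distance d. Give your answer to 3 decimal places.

p = 190/813 ≈ 0.233702.
d = −(3/4) ln(1 − 4p/3) = −0.75 ln(1 − 0.311603) = −0.75 ln(0.688397)
  = −0.75 × (-0.373390) = 0.280043 substitutions/site.

0.280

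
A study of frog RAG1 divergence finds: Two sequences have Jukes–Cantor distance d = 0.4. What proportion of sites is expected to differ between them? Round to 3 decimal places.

p = (3/4)(1 − e^(−4d/3)) = 0.75 × (1 − e^(-0.533333)) = 0.75 × (1 − 0.586646) = 0.310016.

0.310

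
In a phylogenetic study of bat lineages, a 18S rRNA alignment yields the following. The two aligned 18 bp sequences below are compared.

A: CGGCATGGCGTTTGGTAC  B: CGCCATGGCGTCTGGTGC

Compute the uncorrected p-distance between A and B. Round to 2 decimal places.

The sequences differ at 3 of 18 positions (sites 3, 12, 17).
p = 3/18 = 0.166666… ≈ 0.17 (to 2 d.p.).

0.17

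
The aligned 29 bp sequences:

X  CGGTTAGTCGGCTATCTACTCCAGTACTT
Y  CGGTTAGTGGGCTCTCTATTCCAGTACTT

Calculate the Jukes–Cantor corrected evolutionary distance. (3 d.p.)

0.111

The sequences differ at 3 of 29 sites (9, 14, 19), so p = 3/29 ≈ 0.103448.
d = −(3/4) ln(1 − 4p/3) = −0.75 ln(1 − 0.137931) = −0.75 ln(0.862069)
  = −0.75 × (-0.148420) = 0.111315 substitutions/site.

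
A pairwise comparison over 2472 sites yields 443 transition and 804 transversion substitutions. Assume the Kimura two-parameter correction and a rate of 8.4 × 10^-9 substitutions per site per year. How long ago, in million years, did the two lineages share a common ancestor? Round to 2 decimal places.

P = 443/2472 ≈ 0.179207 and Q = 804/2472 ≈ 0.325243.
Under the Kimura two-parameter model, d = −½ ln(1 − 2P − Q) − ¼ ln(1 − 2Q).
1 − 2P − Q = 0.316343, giving −½ ln(0.316343) = 0.575464.
1 − 2Q = 0.349514, giving −¼ ln(0.349514) = 0.262803.
d = 0.575464 + 0.262803 = 0.838267.
Under a molecular clock d = 2μt, so t = d/(2μ) = 0.838267 / (2 × 8.4 × 10^-9) = 49.90 million years.

49.90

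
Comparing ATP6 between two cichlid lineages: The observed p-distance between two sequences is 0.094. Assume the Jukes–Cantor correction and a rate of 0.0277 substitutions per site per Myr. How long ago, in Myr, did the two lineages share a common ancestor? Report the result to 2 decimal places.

d = −(3/4) ln(1 − 4p/3) = −0.75 ln(1 − 0.125333) = −0.75 ln(0.874667)
  = −0.75 × (-0.133912) = 0.100434 substitutions/site.
Under a molecular clock d = 2μt, so t = d/(2μ) = 0.100434 / (2 × 0.0277) = 1.81 Myr.

1.81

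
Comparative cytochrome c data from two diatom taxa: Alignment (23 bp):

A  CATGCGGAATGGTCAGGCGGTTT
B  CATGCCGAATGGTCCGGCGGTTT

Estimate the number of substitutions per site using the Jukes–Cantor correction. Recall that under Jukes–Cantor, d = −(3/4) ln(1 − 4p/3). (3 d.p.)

0.092

The sequences differ at 2 of 23 sites (6, 15), so p = 2/23 ≈ 0.086957.
d = −(3/4) ln(1 − 4p/3) = −0.75 ln(1 − 0.115943) = −0.75 ln(0.884057)
  = −0.75 × (-0.123234) = 0.092426 substitutions/site.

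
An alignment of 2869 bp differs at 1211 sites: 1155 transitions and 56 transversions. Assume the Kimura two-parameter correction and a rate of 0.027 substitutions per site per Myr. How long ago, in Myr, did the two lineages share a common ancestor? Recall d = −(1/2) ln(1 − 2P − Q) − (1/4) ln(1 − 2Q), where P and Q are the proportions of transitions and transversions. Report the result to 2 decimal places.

P = 1155/2869 ≈ 0.402579 and Q = 56/2869 ≈ 0.019519.
Under the Kimura two-parameter model, d = −½ ln(1 − 2P − Q) − ¼ ln(1 − 2Q).
1 − 2P − Q = 0.175323, giving −½ ln(0.175323) = 0.870563.
1 − 2Q = 0.960962, giving −¼ ln(0.960962) = 0.009955.
d = 0.870563 + 0.009955 = 0.880518.
Under a molecular clock d = 2μt, so t = d/(2μ) = 0.880518 / (2 × 0.027) = 16.31 Myr.

16.31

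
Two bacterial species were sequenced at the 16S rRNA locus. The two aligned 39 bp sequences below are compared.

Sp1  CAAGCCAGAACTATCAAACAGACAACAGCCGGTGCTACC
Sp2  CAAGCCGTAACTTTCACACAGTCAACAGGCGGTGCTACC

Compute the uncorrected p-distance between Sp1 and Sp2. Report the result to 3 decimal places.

The sequences differ at 6 of 39 positions (sites 7, 8, 13, 17, 22, 29).
p = 6/39 = 0.153846… ≈ 0.154 (to 3 d.p.).

0.154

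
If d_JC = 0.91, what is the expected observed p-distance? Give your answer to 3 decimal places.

p = (3/4)(1 − e^(−4d/3)) = 0.75 × (1 − e^(-1.213333)) = 0.75 × (1 − 0.297205) = 0.527096.

0.527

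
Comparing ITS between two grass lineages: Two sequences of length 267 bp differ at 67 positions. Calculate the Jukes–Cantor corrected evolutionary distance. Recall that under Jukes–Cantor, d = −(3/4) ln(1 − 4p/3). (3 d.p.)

p = 67/267 ≈ 0.250936.
d = −(3/4) ln(1 − 4p/3) = −0.75 ln(1 − 0.334581) = −0.75 ln(0.665419)
  = −0.75 × (-0.407338) = 0.305504 substitutions/site.

0.306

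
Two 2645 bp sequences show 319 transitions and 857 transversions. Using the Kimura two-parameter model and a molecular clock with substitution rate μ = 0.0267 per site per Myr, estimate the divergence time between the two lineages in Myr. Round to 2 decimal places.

P = 319/2645 ≈ 0.120605 and Q = 857/2645 ≈ 0.324008.
Under the Kimura two-parameter model, d = −½ ln(1 − 2P − Q) − ¼ ln(1 − 2Q).
1 − 2P − Q = 0.434782, giving −½ ln(0.434782) = 0.416455.
1 − 2Q = 0.351984, giving −¼ ln(0.351984) = 0.261042.
d = 0.416455 + 0.261042 = 0.677497.
Under a molecular clock d = 2μt, so t = d/(2μ) = 0.677497 / (2 × 0.0267) = 12.69 Myr.

12.69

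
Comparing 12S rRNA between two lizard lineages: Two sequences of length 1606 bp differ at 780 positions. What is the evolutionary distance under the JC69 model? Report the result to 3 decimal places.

p = 780/1606 ≈ 0.485679.
d = −(3/4) ln(1 − 4p/3) = −0.75 ln(1 − 0.647572) = −0.75 ln(0.352428)
  = −0.75 × (-1.042909) = 0.782182 substitutions/site.

0.782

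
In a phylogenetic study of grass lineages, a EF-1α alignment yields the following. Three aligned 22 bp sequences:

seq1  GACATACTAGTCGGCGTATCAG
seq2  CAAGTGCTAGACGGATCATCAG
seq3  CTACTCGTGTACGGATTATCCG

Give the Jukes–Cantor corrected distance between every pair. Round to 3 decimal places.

d(seq1,seq2) = 0.497, d(seq1,seq3) = 0.974, d(seq2,seq3) = 0.497

seq1–seq2: 8/22 sites differ → p ≈ 0.363636, d = −0.75 ln(1 − 0.484848) = 0.497470 ≈ 0.497.
seq1–seq3: 12/22 sites differ → p ≈ 0.545455, d = −0.75 ln(1 − 0.727273) = 0.974463 ≈ 0.974.
seq2–seq3: 8/22 sites differ → p ≈ 0.363636, d = −0.75 ln(1 − 0.484848) = 0.497470 ≈ 0.497.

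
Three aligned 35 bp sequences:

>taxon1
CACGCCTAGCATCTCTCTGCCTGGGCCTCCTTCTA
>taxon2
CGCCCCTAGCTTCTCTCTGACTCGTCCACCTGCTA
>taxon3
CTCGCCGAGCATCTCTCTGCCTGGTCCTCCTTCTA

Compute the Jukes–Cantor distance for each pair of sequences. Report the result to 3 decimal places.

d(taxon1,taxon2) = 0.273, d(taxon1,taxon3) = 0.091, d(taxon2,taxon3) = 0.273

taxon1–taxon2: 8/35 sites differ → p ≈ 0.228571, d = −0.75 ln(1 − 0.304761) = 0.272625 ≈ 0.273.
taxon1–taxon3: 3/35 sites differ → p ≈ 0.085714, d = −0.75 ln(1 − 0.114285) = 0.091020 ≈ 0.091.
taxon2–taxon3: 8/35 sites differ → p ≈ 0.228571, d = −0.75 ln(1 − 0.304761) = 0.272625 ≈ 0.273.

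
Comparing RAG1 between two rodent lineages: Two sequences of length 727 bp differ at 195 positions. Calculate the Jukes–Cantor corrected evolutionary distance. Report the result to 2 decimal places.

0.33

p = 195/727 ≈ 0.268226.
d = −(3/4) ln(1 − 4p/3) = −0.75 ln(1 − 0.357635) = −0.75 ln(0.642365)
  = −0.75 × (-0.442599) = 0.331949 substitutions/site.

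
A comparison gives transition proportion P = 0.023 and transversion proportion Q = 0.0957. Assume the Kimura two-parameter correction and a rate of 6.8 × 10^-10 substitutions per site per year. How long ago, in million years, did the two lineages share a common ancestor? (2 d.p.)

95.23

Under the Kimura two-parameter model, d = −½ ln(1 − 2P − Q) − ¼ ln(1 − 2Q).
1 − 2P − Q = 0.8583, giving −½ ln(0.8583) = 0.076401.
1 − 2Q = 0.8086, giving −¼ ln(0.8086) = 0.053113.
d = 0.076401 + 0.053113 = 0.129514.
Under a molecular clock d = 2μt, so t = d/(2μ) = 0.129514 / (2 × 6.8 × 10^-10) = 95.23 million years.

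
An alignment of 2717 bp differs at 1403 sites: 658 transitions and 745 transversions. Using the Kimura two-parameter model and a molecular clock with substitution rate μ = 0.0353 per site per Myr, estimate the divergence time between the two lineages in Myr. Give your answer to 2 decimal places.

P = 658/2717 ≈ 0.242179 and Q = 745/2717 ≈ 0.274199.
Under the Kimura two-parameter model, d = −½ ln(1 − 2P − Q) − ¼ ln(1 − 2Q).
1 − 2P − Q = 0.241443, giving −½ ln(0.241443) = 0.710561.
1 − 2Q = 0.451602, giving −¼ ln(0.451602) = 0.198739.
d = 0.710561 + 0.198739 = 0.909300.
Under a molecular clock d = 2μt, so t = d/(2μ) = 0.909300 / (2 × 0.0353) = 12.88 Myr.

12.88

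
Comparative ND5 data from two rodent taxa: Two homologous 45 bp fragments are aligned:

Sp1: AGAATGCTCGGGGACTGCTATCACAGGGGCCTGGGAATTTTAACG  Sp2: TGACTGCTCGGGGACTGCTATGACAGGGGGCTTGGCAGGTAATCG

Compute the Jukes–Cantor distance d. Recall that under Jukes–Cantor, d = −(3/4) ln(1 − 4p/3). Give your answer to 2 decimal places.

The sequences differ at 10 of 45 sites (1, 4, 22, 30, 33, 36, 38, 39, 41, 43), so p = 10/45 ≈ 0.222222.
d = −(3/4) ln(1 − 4p/3) = −0.75 ln(1 − 0.296296) = −0.75 ln(0.703704)
  = −0.75 × (-0.351397) = 0.263548 substitutions/site.

0.26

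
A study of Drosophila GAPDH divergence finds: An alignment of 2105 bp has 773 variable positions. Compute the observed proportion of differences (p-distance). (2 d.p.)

0.37

p = 773/2105 = 0.367220… ≈ 0.37 (to 2 d.p.).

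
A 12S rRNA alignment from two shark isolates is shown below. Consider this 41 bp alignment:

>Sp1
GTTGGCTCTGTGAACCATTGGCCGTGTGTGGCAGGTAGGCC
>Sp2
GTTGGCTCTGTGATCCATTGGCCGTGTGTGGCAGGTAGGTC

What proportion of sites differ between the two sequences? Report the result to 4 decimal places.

The sequences differ at 2 of 41 positions (sites 14, 40).
p = 2/41 = 0.048780… ≈ 0.0488 (to 4 d.p.).

0.0488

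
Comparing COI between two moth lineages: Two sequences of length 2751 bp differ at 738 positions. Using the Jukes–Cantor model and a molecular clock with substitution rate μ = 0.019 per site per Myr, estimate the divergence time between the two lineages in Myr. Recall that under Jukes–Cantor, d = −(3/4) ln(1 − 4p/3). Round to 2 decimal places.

8.74

p = 738/2751 ≈ 0.268266.
d = −(3/4) ln(1 − 4p/3) = −0.75 ln(1 − 0.357688) = −0.75 ln(0.642312)
  = −0.75 × (-0.442681) = 0.332011 substitutions/site.
Under a molecular clock d = 2μt, so t = d/(2μ) = 0.332011 / (2 × 0.019) = 8.74 Myr.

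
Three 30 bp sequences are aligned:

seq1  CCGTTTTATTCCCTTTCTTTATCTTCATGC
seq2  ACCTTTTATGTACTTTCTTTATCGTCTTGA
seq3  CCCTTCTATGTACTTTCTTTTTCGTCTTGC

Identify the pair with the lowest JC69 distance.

seq2 and seq3

seq1–seq2: 8/30 differ, p = 0.267, d = 0.330.
seq1–seq3: 8/30 differ, p = 0.267, d = 0.330.
seq2–seq3: 4/30 differ, p = 0.133, d = 0.147.
The smallest distance is between seq2 and seq3.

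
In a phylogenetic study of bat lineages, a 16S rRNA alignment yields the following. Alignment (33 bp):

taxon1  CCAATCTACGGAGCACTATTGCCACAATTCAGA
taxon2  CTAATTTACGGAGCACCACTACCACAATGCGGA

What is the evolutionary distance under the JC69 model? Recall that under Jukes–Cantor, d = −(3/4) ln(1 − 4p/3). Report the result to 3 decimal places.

0.249

The sequences differ at 7 of 33 sites (2, 6, 17, 19, 21, 29, 31), so p = 7/33 ≈ 0.212121.
d = −(3/4) ln(1 − 4p/3) = −0.75 ln(1 − 0.282828) = −0.75 ln(0.717172)
  = −0.75 × (-0.332440) = 0.249330 substitutions/site.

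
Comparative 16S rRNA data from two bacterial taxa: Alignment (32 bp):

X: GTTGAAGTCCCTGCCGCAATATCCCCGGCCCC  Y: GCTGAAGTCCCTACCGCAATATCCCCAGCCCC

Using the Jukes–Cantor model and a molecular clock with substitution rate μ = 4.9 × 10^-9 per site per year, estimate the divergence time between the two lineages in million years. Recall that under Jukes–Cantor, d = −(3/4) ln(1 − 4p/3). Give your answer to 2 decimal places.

10.22

The sequences differ at 3 of 32 sites (2, 13, 27), so p = 3/32 = 0.09375.
d = −(3/4) ln(1 − 4p/3) = −0.75 ln(1 − 0.125) = −0.75 ln(0.875)
  = −0.75 × (-0.133531) = 0.100148 substitutions/site.
Under a molecular clock d = 2μt, so t = d/(2μ) = 0.100148 / (2 × 4.9 × 10^-9) = 10.22 million years.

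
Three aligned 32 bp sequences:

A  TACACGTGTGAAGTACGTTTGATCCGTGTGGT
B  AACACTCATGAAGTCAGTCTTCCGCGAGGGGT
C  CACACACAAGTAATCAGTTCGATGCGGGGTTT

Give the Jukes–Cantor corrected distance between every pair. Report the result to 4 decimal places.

d(A,B) = 0.5851, d(A,C) = 0.7356, d(B,C) = 0.5851

A–B: 13/32 sites differ → p = 0.40625, d = −0.75 ln(1 − 0.541667) = 0.585119 ≈ 0.5851.
A–C: 15/32 sites differ → p = 0.46875, d = −0.75 ln(1 − 0.625) = 0.735622 ≈ 0.7356.
B–C: 13/32 sites differ → p = 0.40625, d = −0.75 ln(1 − 0.541667) = 0.585119 ≈ 0.5851.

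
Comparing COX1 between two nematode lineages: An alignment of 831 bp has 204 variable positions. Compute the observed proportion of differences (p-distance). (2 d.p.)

p = 204/831 = 0.245487… ≈ 0.25 (to 2 d.p.).

0.25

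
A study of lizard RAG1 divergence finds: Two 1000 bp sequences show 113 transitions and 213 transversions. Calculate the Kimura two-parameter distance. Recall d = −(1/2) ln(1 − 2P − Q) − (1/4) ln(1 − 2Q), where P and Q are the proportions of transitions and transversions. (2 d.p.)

P = 113/1000 = 0.113 and Q = 213/1000 = 0.213.
Under the Kimura two-parameter model, d = −½ ln(1 − 2P − Q) − ¼ ln(1 − 2Q).
1 − 2P − Q = 0.561, giving −½ ln(0.561) = 0.289017.
1 − 2Q = 0.574, giving −¼ ln(0.574) = 0.138781.
d = 0.289017 + 0.138781 = 0.427798.

0.43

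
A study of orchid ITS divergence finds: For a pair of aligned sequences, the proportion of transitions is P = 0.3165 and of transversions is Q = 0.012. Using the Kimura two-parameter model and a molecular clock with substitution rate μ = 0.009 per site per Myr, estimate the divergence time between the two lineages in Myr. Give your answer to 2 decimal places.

Under the Kimura two-parameter model, d = −½ ln(1 − 2P − Q) − ¼ ln(1 − 2Q).
1 − 2P − Q = 0.355, giving −½ ln(0.355) = 0.517819.
1 − 2Q = 0.976, giving −¼ ln(0.976) = 0.006073.
d = 0.517819 + 0.006073 = 0.523892.
Under a molecular clock d = 2μt, so t = d/(2μ) = 0.523892 / (2 × 0.009) = 29.11 Myr.

29.11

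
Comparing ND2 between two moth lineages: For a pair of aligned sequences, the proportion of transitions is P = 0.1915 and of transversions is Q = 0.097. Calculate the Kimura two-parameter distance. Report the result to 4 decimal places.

Under the Kimura two-parameter model, d = −½ ln(1 − 2P − Q) − ¼ ln(1 − 2Q).
1 − 2P − Q = 0.52, giving −½ ln(0.52) = 0.326963.
1 − 2Q = 0.806, giving −¼ ln(0.806) = 0.053918.
d = 0.326963 + 0.053918 = 0.380881.

0.3809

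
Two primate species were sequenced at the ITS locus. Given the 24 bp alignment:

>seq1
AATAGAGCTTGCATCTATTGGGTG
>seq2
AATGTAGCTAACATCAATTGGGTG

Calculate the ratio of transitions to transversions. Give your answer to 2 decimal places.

Transitions are A↔G and C↔T; transversions are all other mismatches.
Transitions: 2. Transversions: 3.
R = 2/3 = 0.666666… ≈ 0.67 (to 2 d.p.).

0.67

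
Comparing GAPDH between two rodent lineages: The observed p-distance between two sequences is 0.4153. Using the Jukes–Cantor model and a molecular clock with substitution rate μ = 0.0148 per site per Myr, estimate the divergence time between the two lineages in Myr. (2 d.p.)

20.44

d = −(3/4) ln(1 − 4p/3) = −0.75 ln(1 − 0.553733) = −0.75 ln(0.446267)
  = −0.75 × (-0.806838) = 0.605129 substitutions/site.
Under a molecular clock d = 2μt, so t = d/(2μ) = 0.605129 / (2 × 0.0148) = 20.44 Myr.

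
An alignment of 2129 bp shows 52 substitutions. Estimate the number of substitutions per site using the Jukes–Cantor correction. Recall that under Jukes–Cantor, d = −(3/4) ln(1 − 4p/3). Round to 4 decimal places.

p = 52/2129 ≈ 0.024425.
d = −(3/4) ln(1 − 4p/3) = −0.75 ln(1 − 0.032567) = −0.75 ln(0.967433)
  = −0.75 × (-0.033109) = 0.024832 substitutions/site.

0.0248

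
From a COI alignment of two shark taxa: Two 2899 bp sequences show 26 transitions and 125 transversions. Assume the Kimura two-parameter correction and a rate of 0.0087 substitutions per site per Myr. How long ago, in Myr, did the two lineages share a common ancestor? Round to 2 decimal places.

P = 26/2899 ≈ 0.008969 and Q = 125/2899 ≈ 0.043118.
Under the Kimura two-parameter model, d = −½ ln(1 − 2P − Q) − ¼ ln(1 − 2Q).
1 − 2P − Q = 0.938944, giving −½ ln(0.938944) = 0.031500.
1 − 2Q = 0.913764, giving −¼ ln(0.913764) = 0.022546.
d = 0.031500 + 0.022546 = 0.054046.
Under a molecular clock d = 2μt, so t = d/(2μ) = 0.054046 / (2 × 0.0087) = 3.11 Myr.

3.11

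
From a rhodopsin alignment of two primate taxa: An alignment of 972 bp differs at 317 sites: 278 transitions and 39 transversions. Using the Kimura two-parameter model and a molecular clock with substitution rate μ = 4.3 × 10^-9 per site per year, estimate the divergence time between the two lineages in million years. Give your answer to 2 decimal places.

P = 278/972 ≈ 0.286008 and Q = 39/972 ≈ 0.040123.
Under the Kimura two-parameter model, d = −½ ln(1 − 2P − Q) − ¼ ln(1 − 2Q).
1 − 2P − Q = 0.387861, giving −½ ln(0.387861) = 0.473554.
1 − 2Q = 0.919754, giving −¼ ln(0.919754) = 0.020912.
d = 0.473554 + 0.020912 = 0.494466.
Under a molecular clock d = 2μt, so t = d/(2μ) = 0.494466 / (2 × 4.3 × 10^-9) = 57.50 million years.

57.50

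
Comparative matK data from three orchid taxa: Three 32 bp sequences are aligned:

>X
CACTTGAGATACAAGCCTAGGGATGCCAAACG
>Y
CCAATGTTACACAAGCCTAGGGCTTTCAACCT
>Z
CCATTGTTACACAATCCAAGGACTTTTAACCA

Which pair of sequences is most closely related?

Y and Z

X–Y: 11/32 differ, p = 0.344, d = 0.460.
X–Z: 14/32 differ, p = 0.438, d = 0.657.
Y–Z: 6/32 differ, p = 0.188, d = 0.216.
The smallest distance is between Y and Z.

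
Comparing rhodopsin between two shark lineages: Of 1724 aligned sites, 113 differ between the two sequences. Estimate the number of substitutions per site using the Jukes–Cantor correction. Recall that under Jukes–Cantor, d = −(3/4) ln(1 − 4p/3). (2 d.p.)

p = 113/1724 ≈ 0.065545.
d = −(3/4) ln(1 − 4p/3) = −0.75 ln(1 − 0.087393) = −0.75 ln(0.912607)
  = −0.75 × (-0.091450) = 0.068588 substitutions/site.

0.07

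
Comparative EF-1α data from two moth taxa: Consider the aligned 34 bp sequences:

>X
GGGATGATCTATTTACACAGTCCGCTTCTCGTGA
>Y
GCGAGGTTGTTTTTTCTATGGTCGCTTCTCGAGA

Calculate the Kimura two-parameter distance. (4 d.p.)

Of 34 sites, 1 differences are transitions and 11 are transversions, so P = 1/34 ≈ 0.029412 and Q = 11/34 ≈ 0.323529.
Under the Kimura two-parameter model, d = −½ ln(1 − 2P − Q) − ¼ ln(1 − 2Q).
1 − 2P − Q = 0.617647, giving −½ ln(0.617647) = 0.240919.
1 − 2Q = 0.352942, giving −¼ ln(0.352942) = 0.260363.
d = 0.240919 + 0.260363 = 0.501282.

0.5013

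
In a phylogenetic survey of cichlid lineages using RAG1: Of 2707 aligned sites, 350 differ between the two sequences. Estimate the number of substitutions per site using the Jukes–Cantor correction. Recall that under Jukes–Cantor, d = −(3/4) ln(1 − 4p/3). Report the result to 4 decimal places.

p = 350/2707 ≈ 0.129294.
d = −(3/4) ln(1 − 4p/3) = −0.75 ln(1 − 0.172392) = −0.75 ln(0.827608)
  = −0.75 × (-0.189216) = 0.141912 substitutions/site.

0.1419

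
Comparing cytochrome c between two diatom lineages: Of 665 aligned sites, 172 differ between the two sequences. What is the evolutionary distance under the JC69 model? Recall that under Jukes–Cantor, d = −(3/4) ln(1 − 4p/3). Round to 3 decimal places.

0.317

p = 172/665 ≈ 0.258647.
d = −(3/4) ln(1 − 4p/3) = −0.75 ln(1 − 0.344863) = −0.75 ln(0.655137)
  = −0.75 × (-0.422911) = 0.317183 substitutions/site.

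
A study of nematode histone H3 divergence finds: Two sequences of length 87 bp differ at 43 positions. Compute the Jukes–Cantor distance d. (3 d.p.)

p = 43/87 ≈ 0.494253.
d = −(3/4) ln(1 − 4p/3) = −0.75 ln(1 − 0.659004) = −0.75 ln(0.340996)
  = −0.75 × (-1.075885) = 0.806914 substitutions/site.

0.807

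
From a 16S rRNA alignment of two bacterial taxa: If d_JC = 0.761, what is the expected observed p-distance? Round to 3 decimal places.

0.478

p = (3/4)(1 − e^(−4d/3)) = 0.75 × (1 − e^(-1.014667)) = 0.75 × (1 − 0.362523) = 0.478108.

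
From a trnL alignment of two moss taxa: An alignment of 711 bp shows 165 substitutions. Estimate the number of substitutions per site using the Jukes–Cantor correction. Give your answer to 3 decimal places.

0.278

p = 165/711 ≈ 0.232068.
d = −(3/4) ln(1 − 4p/3) = −0.75 ln(1 − 0.309424) = −0.75 ln(0.690576)
  = −0.75 × (-0.370229) = 0.277672 substitutions/site.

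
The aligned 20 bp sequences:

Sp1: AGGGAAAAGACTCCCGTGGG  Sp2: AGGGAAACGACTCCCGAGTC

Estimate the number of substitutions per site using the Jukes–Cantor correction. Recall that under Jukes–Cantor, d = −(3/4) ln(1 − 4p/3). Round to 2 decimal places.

The sequences differ at 4 of 20 sites (8, 17, 19, 20), so p = 4/20 = 0.2.
d = −(3/4) ln(1 − 4p/3) = −0.75 ln(1 − 0.266667) = −0.75 ln(0.733333)
  = −0.75 × (-0.310155) = 0.232616 substitutions/site.

0.23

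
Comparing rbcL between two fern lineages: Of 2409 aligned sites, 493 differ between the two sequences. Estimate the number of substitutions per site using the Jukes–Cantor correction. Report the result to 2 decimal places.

p = 493/2409 ≈ 0.204649.
d = −(3/4) ln(1 − 4p/3) = −0.75 ln(1 − 0.272865) = −0.75 ln(0.727135)
  = −0.75 × (-0.318643) = 0.238982 substitutions/site.

0.24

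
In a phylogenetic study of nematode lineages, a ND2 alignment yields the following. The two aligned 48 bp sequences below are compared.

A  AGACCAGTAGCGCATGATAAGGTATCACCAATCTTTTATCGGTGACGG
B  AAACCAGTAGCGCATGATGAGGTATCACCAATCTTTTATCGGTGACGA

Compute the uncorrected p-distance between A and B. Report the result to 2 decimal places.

0.06

The sequences differ at 3 of 48 positions (sites 2, 19, 48).
p = 3/48 = 0.0625 ≈ 0.06 (to 2 d.p.).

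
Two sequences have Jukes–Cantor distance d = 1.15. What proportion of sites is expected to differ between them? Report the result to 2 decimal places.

p = (3/4)(1 − e^(−4d/3)) = 0.75 × (1 − e^(-1.533333)) = 0.75 × (1 − 0.215815) = 0.588139.

0.59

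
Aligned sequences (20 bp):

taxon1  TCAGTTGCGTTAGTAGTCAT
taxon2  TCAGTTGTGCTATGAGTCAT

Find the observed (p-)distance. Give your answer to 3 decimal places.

0.200

The sequences differ at 4 of 20 positions (sites 8, 10, 13, 14).
p = 4/20 = 0.200.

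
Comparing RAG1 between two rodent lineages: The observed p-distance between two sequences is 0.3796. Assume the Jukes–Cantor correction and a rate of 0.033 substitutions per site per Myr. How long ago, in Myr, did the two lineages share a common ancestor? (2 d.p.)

d = −(3/4) ln(1 − 4p/3) = −0.75 ln(1 − 0.506133) = −0.75 ln(0.493867)
  = −0.75 × (-0.705489) = 0.529117 substitutions/site.
Under a molecular clock d = 2μt, so t = d/(2μ) = 0.529117 / (2 × 0.033) = 8.02 Myr.

8.02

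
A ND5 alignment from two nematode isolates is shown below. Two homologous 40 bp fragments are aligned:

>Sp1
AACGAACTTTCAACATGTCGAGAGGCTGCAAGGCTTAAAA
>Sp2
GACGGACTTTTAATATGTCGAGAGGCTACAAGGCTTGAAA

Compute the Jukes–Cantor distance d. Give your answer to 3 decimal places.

0.167

The sequences differ at 6 of 40 sites (1, 5, 11, 14, 28, 37), so p = 6/40 = 0.15.
d = −(3/4) ln(1 − 4p/3) = −0.75 ln(1 − 0.2) = −0.75 ln(0.8)
  = −0.75 × (-0.223144) = 0.167358 substitutions/site.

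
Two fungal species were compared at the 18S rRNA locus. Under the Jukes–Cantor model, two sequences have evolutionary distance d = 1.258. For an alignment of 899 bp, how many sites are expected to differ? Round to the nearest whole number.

548

Invert JC69: p = (3/4)(1 − e^(−4d/3)) = 0.75 × (1 − e^(-1.677333)) = 0.75 × (1 − 0.186872) = 0.609846.
Expected differing sites = pL ≈ 0.609846 × 899 = 548.251554 ≈ 548.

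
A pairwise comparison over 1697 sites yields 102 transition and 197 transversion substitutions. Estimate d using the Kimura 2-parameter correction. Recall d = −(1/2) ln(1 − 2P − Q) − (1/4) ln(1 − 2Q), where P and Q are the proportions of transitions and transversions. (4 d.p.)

0.2008

P = 102/1697 ≈ 0.060106 and Q = 197/1697 ≈ 0.116087.
Under the Kimura two-parameter model, d = −½ ln(1 − 2P − Q) − ¼ ln(1 − 2Q).
1 − 2P − Q = 0.763701, giving −½ ln(0.763701) = 0.134789.
1 − 2Q = 0.767826, giving −¼ ln(0.767826) = 0.066048.
d = 0.134789 + 0.066048 = 0.200837.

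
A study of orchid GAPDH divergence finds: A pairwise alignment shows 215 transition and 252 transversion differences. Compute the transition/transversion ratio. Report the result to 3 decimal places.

R = 215/252 = 0.853174… ≈ 0.853 (to 3 d.p.).

0.853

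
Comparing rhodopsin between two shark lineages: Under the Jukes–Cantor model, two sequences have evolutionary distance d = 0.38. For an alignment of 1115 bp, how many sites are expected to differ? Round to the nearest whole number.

332

Invert JC69: p = (3/4)(1 − e^(−4d/3)) = 0.75 × (1 − e^(-0.506667)) = 0.75 × (1 − 0.602500) = 0.298125.
Expected differing sites = pL ≈ 0.298125 × 1115 = 332.409375 ≈ 332.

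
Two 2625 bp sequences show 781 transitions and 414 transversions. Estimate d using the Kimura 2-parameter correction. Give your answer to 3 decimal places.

0.793

P = 781/2625 ≈ 0.297524 and Q = 414/2625 ≈ 0.157714.
Under the Kimura two-parameter model, d = −½ ln(1 − 2P − Q) − ¼ ln(1 − 2Q).
1 − 2P − Q = 0.247238, giving −½ ln(0.247238) = 0.698702.
1 − 2Q = 0.684572, giving −¼ ln(0.684572) = 0.094740.
d = 0.698702 + 0.094740 = 0.793442.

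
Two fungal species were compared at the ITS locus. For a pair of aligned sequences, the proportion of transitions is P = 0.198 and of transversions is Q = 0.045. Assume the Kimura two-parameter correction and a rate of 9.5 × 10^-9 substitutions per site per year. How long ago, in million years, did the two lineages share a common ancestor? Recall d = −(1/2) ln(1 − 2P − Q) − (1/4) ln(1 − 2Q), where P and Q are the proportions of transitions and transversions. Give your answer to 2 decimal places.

Under the Kimura two-parameter model, d = −½ ln(1 − 2P − Q) − ¼ ln(1 − 2Q).
1 − 2P − Q = 0.559, giving −½ ln(0.559) = 0.290803.
1 − 2Q = 0.91, giving −¼ ln(0.91) = 0.023578.
d = 0.290803 + 0.023578 = 0.314381.
Under a molecular clock d = 2μt, so t = d/(2μ) = 0.314381 / (2 × 9.5 × 10^-9) = 16.55 million years.

16.55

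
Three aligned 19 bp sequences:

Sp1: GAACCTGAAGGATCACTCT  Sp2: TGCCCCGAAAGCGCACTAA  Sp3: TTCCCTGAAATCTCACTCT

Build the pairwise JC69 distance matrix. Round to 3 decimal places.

d(Sp1,Sp2) = 0.749, d(Sp1,Sp3) = 0.410, d(Sp2,Sp3) = 0.410

Sp1–Sp2: 9/19 sites differ → p ≈ 0.473684, d = −0.75 ln(1 − 0.631579) = 0.748897 ≈ 0.749.
Sp1–Sp3: 6/19 sites differ → p ≈ 0.315789, d = −0.75 ln(1 − 0.421052) = 0.409907 ≈ 0.410.
Sp2–Sp3: 6/19 sites differ → p ≈ 0.315789, d = −0.75 ln(1 − 0.421052) = 0.409907 ≈ 0.410.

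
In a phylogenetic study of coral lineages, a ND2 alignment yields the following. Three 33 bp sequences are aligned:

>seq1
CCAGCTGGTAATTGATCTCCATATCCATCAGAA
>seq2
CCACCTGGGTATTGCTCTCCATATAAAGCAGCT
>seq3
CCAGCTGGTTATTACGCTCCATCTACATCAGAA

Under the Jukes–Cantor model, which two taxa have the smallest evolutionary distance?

seq1 and seq3

seq1–seq2: 9/33 differ, p = 0.273, d = 0.339.
seq1–seq3: 6/33 differ, p = 0.182, d = 0.208.
seq2–seq3: 9/33 differ, p = 0.273, d = 0.339.
The smallest distance is between seq1 and seq3.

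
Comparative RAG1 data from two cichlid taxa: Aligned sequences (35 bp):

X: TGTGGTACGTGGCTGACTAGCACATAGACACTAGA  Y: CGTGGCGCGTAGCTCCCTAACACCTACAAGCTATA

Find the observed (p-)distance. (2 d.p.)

The sequences differ at 12 of 35 positions.
p = 12/35 = 0.342857… ≈ 0.34 (to 2 d.p.).

0.34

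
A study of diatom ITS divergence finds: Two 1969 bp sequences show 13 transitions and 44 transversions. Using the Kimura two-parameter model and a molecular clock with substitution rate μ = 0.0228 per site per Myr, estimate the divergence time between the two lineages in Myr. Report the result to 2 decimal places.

0.65

P = 13/1969 ≈ 0.006602 and Q = 44/1969 ≈ 0.022346.
Under the Kimura two-parameter model, d = −½ ln(1 − 2P − Q) − ¼ ln(1 − 2Q).
1 − 2P − Q = 0.96445, giving −½ ln(0.96445) = 0.018099.
1 − 2Q = 0.955308, giving −¼ ln(0.955308) = 0.011430.
d = 0.018099 + 0.011430 = 0.029529.
Under a molecular clock d = 2μt, so t = d/(2μ) = 0.029529 / (2 × 0.0228) = 0.65 Myr.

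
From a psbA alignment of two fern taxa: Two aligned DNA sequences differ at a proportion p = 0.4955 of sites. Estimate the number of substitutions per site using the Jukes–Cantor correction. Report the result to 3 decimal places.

d = −(3/4) ln(1 − 4p/3) = −0.75 ln(1 − 0.660667) = −0.75 ln(0.339333)
  = −0.75 × (-1.080773) = 0.810580 substitutions/site.

0.811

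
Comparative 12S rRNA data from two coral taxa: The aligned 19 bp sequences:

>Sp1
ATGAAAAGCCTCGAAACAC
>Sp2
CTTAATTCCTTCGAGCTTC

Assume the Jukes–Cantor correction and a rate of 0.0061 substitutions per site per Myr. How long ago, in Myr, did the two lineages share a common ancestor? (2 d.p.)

The sequences differ at 10 of 19 sites (1, 3, 6, 7, 8, 10, 15, 16, 17, 18), so p = 10/19 ≈ 0.526316.
d = −(3/4) ln(1 − 4p/3) = −0.75 ln(1 − 0.701755) = −0.75 ln(0.298245)
  = −0.75 × (-1.209840) = 0.907380 substitutions/site.
Under a molecular clock d = 2μt, so t = d/(2μ) = 0.907380 / (2 × 0.0061) = 74.38 Myr.

74.38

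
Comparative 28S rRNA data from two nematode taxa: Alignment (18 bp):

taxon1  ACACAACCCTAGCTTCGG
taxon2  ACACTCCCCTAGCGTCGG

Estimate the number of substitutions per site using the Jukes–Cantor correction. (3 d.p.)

The sequences differ at 3 of 18 sites (5, 6, 14), so p = 3/18 ≈ 0.166667.
d = −(3/4) ln(1 − 4p/3) = −0.75 ln(1 − 0.222223) = −0.75 ln(0.777777)
  = −0.75 × (-0.251315) = 0.188486 substitutions/site.

0.188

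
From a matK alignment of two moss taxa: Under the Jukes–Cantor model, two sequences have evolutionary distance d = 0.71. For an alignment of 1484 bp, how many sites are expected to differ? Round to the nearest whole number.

Invert JC69: p = (3/4)(1 − e^(−4d/3)) = 0.75 × (1 − e^(-0.946667)) = 0.75 × (1 − 0.388032) = 0.458976.
Expected differing sites = pL ≈ 0.458976 × 1484 = 681.120384 ≈ 681.

681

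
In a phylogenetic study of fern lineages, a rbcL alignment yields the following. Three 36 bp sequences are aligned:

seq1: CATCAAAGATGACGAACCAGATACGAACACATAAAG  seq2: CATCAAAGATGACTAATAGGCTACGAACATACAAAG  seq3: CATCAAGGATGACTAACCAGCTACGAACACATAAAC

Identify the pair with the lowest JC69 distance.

seq1 and seq3

seq1–seq2: 7/36 differ, p = 0.194, d = 0.225.
seq1–seq3: 4/36 differ, p = 0.111, d = 0.120.
seq2–seq3: 7/36 differ, p = 0.194, d = 0.225.
The smallest distance is between seq1 and seq3.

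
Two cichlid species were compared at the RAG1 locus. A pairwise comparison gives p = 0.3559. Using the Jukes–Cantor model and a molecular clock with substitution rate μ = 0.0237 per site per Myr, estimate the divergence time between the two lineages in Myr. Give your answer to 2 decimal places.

10.18

d = −(3/4) ln(1 − 4p/3) = −0.75 ln(1 − 0.474533) = −0.75 ln(0.525467)
  = −0.75 × (-0.643468) = 0.482601 substitutions/site.
Under a molecular clock d = 2μt, so t = d/(2μ) = 0.482601 / (2 × 0.0237) = 10.18 Myr.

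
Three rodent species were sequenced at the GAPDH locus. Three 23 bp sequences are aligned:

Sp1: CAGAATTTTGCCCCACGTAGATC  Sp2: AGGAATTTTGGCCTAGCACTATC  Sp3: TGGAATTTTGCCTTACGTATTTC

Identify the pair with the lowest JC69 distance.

Sp1 and Sp3

Sp1–Sp2: 9/23 differ, p = 0.391, d = 0.553.
Sp1–Sp3: 6/23 differ, p = 0.261, d = 0.321.
Sp2–Sp3: 8/23 differ, p = 0.348, d = 0.467.
The smallest distance is between Sp1 and Sp3.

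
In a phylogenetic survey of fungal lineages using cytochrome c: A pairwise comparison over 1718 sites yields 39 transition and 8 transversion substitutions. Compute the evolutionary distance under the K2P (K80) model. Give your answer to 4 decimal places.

P = 39/1718 ≈ 0.022701 and Q = 8/1718 ≈ 0.004657.
Under the Kimura two-parameter model, d = −½ ln(1 − 2P − Q) − ¼ ln(1 − 2Q).
1 − 2P − Q = 0.949941, giving −½ ln(0.949941) = 0.025678.
1 − 2Q = 0.990686, giving −¼ ln(0.990686) = 0.002339.
d = 0.025678 + 0.002339 = 0.028017.

0.0280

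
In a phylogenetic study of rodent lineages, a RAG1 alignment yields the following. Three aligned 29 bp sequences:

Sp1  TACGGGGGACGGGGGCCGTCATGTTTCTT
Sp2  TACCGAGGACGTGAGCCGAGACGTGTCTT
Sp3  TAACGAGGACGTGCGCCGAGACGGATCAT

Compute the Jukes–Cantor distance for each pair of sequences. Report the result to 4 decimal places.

Sp1–Sp2: 8/29 sites differ → p ≈ 0.275862, d = −0.75 ln(1 − 0.367816) = 0.343931 ≈ 0.3439.
Sp1–Sp3: 11/29 sites differ → p ≈ 0.37931, d = −0.75 ln(1 − 0.505747) = 0.528531 ≈ 0.5285.
Sp2–Sp3: 5/29 sites differ → p ≈ 0.172414, d = −0.75 ln(1 − 0.229885) = 0.195912 ≈ 0.1959.

d(Sp1,Sp2) = 0.3439, d(Sp1,Sp3) = 0.5285, d(Sp2,Sp3) = 0.1959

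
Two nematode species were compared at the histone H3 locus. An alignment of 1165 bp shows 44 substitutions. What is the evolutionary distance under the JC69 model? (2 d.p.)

0.04

p = 44/1165 ≈ 0.037768.
d = −(3/4) ln(1 − 4p/3) = −0.75 ln(1 − 0.050357) = −0.75 ln(0.949643)
  = −0.75 × (-0.051669) = 0.038752 substitutions/site.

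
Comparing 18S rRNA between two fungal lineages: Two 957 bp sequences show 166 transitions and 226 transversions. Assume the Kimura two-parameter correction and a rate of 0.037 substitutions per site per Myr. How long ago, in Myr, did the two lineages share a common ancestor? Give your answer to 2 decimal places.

P = 166/957 ≈ 0.173459 and Q = 226/957 ≈ 0.236155.
Under the Kimura two-parameter model, d = −½ ln(1 − 2P − Q) − ¼ ln(1 − 2Q).
1 − 2P − Q = 0.416927, giving −½ ln(0.416927) = 0.437422.
1 − 2Q = 0.52769, giving −¼ ln(0.52769) = 0.159812.
d = 0.437422 + 0.159812 = 0.597234.
Under a molecular clock d = 2μt, so t = d/(2μ) = 0.597234 / (2 × 0.037) = 8.07 Myr.

8.07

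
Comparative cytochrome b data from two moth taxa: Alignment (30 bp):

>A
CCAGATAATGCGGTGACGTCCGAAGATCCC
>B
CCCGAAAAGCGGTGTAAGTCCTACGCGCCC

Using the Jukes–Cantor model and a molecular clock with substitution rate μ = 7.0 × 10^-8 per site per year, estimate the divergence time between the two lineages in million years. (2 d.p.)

4.62

The sequences differ at 13 of 30 sites, so p = 13/30 ≈ 0.433333.
d = −(3/4) ln(1 − 4p/3) = −0.75 ln(1 − 0.577777) = −0.75 ln(0.422223)
  = −0.75 × (-0.862222) = 0.646667 substitutions/site.
Under a molecular clock d = 2μt, so t = d/(2μ) = 0.646667 / (2 × 7.0 × 10^-8) = 4.62 million years.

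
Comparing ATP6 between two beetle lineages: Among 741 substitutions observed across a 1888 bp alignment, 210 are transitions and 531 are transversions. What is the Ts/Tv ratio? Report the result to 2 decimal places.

0.40

R = 210/531 = 0.395480… ≈ 0.40 (to 2 d.p.).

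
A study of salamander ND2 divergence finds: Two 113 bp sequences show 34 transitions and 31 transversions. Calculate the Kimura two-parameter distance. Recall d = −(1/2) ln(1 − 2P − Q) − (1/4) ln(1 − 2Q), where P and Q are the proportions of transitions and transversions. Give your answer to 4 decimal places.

1.2431

P = 34/113 ≈ 0.300885 and Q = 31/113 ≈ 0.274336.
Under the Kimura two-parameter model, d = −½ ln(1 − 2P − Q) − ¼ ln(1 − 2Q).
1 − 2P − Q = 0.123894, giving −½ ln(0.123894) = 1.044164.
1 − 2Q = 0.451328, giving −¼ ln(0.451328) = 0.198890.
d = 1.044164 + 0.198890 = 1.243054.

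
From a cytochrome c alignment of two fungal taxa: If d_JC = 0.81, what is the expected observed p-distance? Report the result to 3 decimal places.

0.495

p = (3/4)(1 − e^(−4d/3)) = 0.75 × (1 − e^(-1.08)) = 0.75 × (1 − 0.339596) = 0.495303.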